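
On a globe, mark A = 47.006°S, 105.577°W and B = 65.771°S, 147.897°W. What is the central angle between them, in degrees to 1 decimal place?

29.1°

In radians: φ₁ = -0.8204, φ₂ = -1.1479, Δλ = -42.320° = -0.7386 rad.
cos c = sin φ₁ sin φ₂ + cos φ₁ cos φ₂ cos Δλ = (-0.7314)(-0.9119) + (0.6819)(0.4104)(0.7394) = 0.87392,
so c = arccos(0.87392) = 0.50760 rad.
So the angular separation is 29.1°.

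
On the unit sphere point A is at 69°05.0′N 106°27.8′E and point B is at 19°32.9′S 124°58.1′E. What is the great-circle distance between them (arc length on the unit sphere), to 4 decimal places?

With latitudes φ₁ = 69.083°, φ₂ = -19.548° and longitude difference Δλ = 18.505°:
cos c = sin φ₁ sin φ₂ + cos φ₁ cos φ₂ cos Δλ = (0.9341)(-0.3346) + (0.3570)(0.9424)(0.9483) = 0.00648,
so c = arccos(0.00648) = 1.56431 rad.
On the unit sphere the arc length equals the central angle: 1.5643.

1.5643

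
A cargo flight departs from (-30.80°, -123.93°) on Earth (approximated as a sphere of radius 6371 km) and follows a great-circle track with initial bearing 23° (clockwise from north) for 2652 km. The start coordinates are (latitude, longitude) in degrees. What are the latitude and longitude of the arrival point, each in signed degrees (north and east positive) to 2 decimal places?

Angular distance δ = d/R = 2652/6371 = 0.41626 rad; initial bearing θ = 0.4014 rad.
sin φ₂ = sin φ₁ cos δ + cos φ₁ sin δ cos θ = (-0.5120)(0.9146) + (0.8590)(0.4043)(0.9205) = -0.1486, so φ₂ = -8.55°.
Δλ = atan2(sin θ sin δ cos φ₁, cos δ − sin φ₁ sin φ₂) = atan2(0.1357, 0.8385) = 9.193°.
λ₂ = -123.930° + 9.193° = -114.74°.

-8.55°, -114.74°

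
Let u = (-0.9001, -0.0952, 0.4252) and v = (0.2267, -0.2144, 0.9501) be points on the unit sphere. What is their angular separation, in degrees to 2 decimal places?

77.27°

u·v = 0.2203; |u| = 1.0000, |v| = 1.0000.
cos θ = (u·v)/(|u||v|) = 0.2203, so θ = 77.27°.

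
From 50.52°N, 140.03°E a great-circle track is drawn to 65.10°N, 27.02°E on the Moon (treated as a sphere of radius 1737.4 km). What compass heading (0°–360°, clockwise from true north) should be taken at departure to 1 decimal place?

With φ₁ = 0.8817, φ₂ = 1.1362, Δλ = -1.9724 rad, the forward-azimuth formula gives
θ = atan2( sin Δλ cos φ₂ , cos φ₁ sin φ₂ − sin φ₁ cos φ₂ cos Δλ ) = atan2(-0.3875, 0.7037) = -28.84°.
Adding 360° brings this into [0°, 360°): 331.2°.

331.2°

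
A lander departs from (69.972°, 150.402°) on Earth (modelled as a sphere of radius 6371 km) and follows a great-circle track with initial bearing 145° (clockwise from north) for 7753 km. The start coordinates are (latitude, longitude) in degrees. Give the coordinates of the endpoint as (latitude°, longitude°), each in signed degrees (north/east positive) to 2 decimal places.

Angular distance δ = d/R = 7753/6371 = 1.21692 rad; initial bearing θ = 2.5307 rad.
sin φ₂ = sin φ₁ cos δ + cos φ₁ sin δ cos θ = (0.9395)(0.3465) + (0.3425)(0.9380)(-0.8192) = 0.0624, so φ₂ = 3.58°.
Δλ = atan2(sin θ sin δ cos φ₁, cos δ − sin φ₁ sin φ₂) = atan2(0.1843, 0.2879) = 32.622°.
λ₂ = 150.402° + 32.622° = 183.02° → -176.98° after wrapping to (−180°, 180°].

3.58°, -176.98°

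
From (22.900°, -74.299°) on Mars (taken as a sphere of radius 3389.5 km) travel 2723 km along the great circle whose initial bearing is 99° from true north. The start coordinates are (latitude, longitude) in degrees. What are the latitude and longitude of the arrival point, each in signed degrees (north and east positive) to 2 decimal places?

9.58°, -28.17°

Angular distance δ = d/R = 2723/3389.5 = 0.80336 rad; initial bearing θ = 1.7279 rad.
sin φ₂ = sin φ₁ cos δ + cos φ₁ sin δ cos θ = (0.3891)(0.6943) + (0.9212)(0.7197)(-0.1564) = 0.1665, so φ₂ = 9.58°.
Δλ = atan2(sin θ sin δ cos φ₁, cos δ − sin φ₁ sin φ₂) = atan2(0.6548, 0.6295) = 46.128°.
λ₂ = -74.299° + 46.128° = -28.17°.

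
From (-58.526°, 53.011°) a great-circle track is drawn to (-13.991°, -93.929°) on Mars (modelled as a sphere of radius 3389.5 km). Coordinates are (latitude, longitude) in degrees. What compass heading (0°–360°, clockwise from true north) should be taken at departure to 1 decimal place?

212.8°

With φ₁ = -1.0215, φ₂ = -0.2442, Δλ = -2.5646 rad, the forward-azimuth formula gives
θ = atan2( sin Δλ cos φ₂ , cos φ₁ sin φ₂ − sin φ₁ cos φ₂ cos Δλ ) = atan2(-0.5293, -0.8198) = -147.15°.
Adding 360° brings this into [0°, 360°): 212.8°.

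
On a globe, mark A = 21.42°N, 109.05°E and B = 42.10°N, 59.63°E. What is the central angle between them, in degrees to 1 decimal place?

In radians: φ₁ = 0.3738, φ₂ = 0.7348, Δλ = -49.420° = -0.8625 rad.
Haversine: a = sin²(Δφ/2) + cos φ₁ cos φ₂ sin²(Δλ/2) = 0.0322 + (0.9309)(0.7420)(0.1747) = 0.15292.
Central angle c = 2·arcsin(√a) = 0.80354 rad.
So the angular separation is 46.0°.

46.0°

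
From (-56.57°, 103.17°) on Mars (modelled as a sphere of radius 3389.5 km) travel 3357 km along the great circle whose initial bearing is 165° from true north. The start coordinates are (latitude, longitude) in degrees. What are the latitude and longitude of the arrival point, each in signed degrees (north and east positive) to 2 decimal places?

-64.51°, -107.02°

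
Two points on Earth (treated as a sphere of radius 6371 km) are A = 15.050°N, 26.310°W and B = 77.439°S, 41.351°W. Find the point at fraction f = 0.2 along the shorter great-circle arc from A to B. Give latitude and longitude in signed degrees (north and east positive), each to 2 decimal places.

-3.50°, -27.34°

The central angle between A and B is δ = 1.6214 rad.
With f = 0.2, the slerp weights are sin((1−f)δ)/sin δ = 0.9640 and sin(fδ)/sin δ = 0.3190.
Weighted sum of the unit vectors: (0.9640)·(0.8657,-0.4280,0.2597) + (0.3190)·(0.1633,-0.1437,-0.9761) = (0.8866, -0.4585, -0.0611).
Converting back: φ = atan2(z, √(x²+y²)) = -3.50°, λ = atan2(y, x) = -27.34°.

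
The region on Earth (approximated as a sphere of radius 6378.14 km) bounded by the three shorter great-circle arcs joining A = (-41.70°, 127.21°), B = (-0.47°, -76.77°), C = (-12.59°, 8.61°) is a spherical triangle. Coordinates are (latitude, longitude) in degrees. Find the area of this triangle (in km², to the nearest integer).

Side lengths (central angles): a = 1.4903, b = 1.7760, c = 2.3141 rad; semiperimeter s = 2.7902.
By l'Huilier's theorem, tan(E/4) = √[tan(s/2) tan((s−a)/2) tan((s−b)/2) tan((s−c)/2)], giving spherical excess E = 2.5990 rad.
Area = E·R² = 2.5990 × (6378.14)² ≈ 105727359 km².

105727359 km²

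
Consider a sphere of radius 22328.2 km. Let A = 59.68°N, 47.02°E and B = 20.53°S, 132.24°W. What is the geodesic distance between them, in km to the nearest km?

Let φ₁ = 1.0416 rad, φ₂ = -0.3583 rad, and Δλ = -3.1287 rad.
Haversine: a = sin²(Δφ/2) + cos φ₁ cos φ₂ sin²(Δλ/2) = 0.4150 + (0.5048)(0.9365)(1.0000) = 0.88773.
Central angle c = 2·arcsin(√a) = 2.45823 rad.
Distance = R·c = 22328.2 × 2.4582 ≈ 54888 km.

54888 km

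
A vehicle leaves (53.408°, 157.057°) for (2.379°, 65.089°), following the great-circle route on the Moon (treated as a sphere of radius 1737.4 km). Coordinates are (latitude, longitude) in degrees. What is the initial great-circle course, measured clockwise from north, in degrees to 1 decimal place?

With φ₁ = 0.9321, φ₂ = 0.0415, Δλ = -1.6051 rad, the forward-azimuth formula gives
θ = atan2( sin Δλ cos φ₂ , cos φ₁ sin φ₂ − sin φ₁ cos φ₂ cos Δλ ) = atan2(-0.9985, 0.0523) = -87.00°.
Adding 360° brings this into [0°, 360°): 273.0°.

273.0°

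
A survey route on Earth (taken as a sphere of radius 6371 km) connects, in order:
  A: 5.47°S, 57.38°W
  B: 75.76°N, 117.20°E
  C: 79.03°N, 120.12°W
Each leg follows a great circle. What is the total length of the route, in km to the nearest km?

14653 km

Leg A→B: central angle 1.9136 rad, distance 12191.8 km.
Leg B→C: central angle 0.3864 rad, distance 2461.5 km.
Total: 12191.8 + 2461.5 ≈ 14653 km.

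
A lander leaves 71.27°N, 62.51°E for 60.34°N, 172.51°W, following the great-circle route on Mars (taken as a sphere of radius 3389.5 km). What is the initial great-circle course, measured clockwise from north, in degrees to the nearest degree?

37°

With φ₁ = 1.2439, φ₂ = 1.0531, Δλ = 2.1813 rad, the forward-azimuth formula gives
θ = atan2( sin Δλ cos φ₂ , cos φ₁ sin φ₂ − sin φ₁ cos φ₂ cos Δλ ) = atan2(0.4055, 0.5477) = 36.51°.
So the initial bearing is 37°.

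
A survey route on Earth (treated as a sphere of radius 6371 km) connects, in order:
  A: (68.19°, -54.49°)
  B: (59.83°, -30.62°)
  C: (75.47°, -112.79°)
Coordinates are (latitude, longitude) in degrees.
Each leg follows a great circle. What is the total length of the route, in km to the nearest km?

4958 km

Leg A→B: central angle 0.2312 rad, distance 1472.7 km.
Leg B→C: central angle 0.5470 rad, distance 3485.2 km.
Total: 1472.7 + 3485.2 ≈ 4958 km.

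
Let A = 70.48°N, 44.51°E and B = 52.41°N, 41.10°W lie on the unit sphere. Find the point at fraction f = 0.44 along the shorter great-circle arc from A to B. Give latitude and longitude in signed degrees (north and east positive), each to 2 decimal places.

Central angle δ = 0.7037 rad. Interpolating on the sphere with fraction f = 0.44:
P = [sin((1−f)δ)·A + sin(fδ)·B] / sin δ = 0.5934·A + 0.4709·B in Cartesian coordinates,
giving P = (0.3579, -0.0498, 0.9324), i.e. latitude 68.82°, longitude -7.93°.

68.82°, -7.93°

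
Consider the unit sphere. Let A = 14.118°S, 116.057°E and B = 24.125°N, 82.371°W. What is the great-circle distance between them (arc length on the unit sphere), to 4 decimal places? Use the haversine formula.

2.7917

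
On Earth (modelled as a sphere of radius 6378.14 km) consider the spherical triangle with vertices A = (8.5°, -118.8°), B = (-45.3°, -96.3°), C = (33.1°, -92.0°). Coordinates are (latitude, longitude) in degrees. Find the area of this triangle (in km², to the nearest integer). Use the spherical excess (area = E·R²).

Side lengths (central angles): a = 1.3700, b = 0.6090, c = 1.0031 rad; semiperimeter s = 1.4911.
By l'Huilier's theorem, tan(E/4) = √[tan(s/2) tan((s−a)/2) tan((s−b)/2) tan((s−c)/2)], giving spherical excess E = 0.3236 rad.
Area = E·R² = 0.3236 × (6378.14)² ≈ 13164826 km².

13164826 km²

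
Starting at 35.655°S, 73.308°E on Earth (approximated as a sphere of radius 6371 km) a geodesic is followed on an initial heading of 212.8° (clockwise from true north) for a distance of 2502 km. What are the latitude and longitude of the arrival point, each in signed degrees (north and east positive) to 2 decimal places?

-53.12°, 53.10°

Angular distance δ = d/R = 2502/6371 = 0.39272 rad; initial bearing θ = 3.7141 rad.
sin φ₂ = sin φ₁ cos δ + cos φ₁ sin δ cos θ = (-0.5829)(0.9239) + (0.8125)(0.3827)(-0.8406) = -0.7999, so φ₂ = -53.12°.
Δλ = atan2(sin θ sin δ cos φ₁, cos δ − sin φ₁ sin φ₂) = atan2(-0.1684, 0.4576) = -20.209°.
λ₂ = 73.308° − 20.209° = 53.10°.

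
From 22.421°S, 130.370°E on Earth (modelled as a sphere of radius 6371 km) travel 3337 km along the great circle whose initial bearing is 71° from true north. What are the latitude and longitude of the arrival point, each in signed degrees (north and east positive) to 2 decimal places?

Angular distance δ = d/R = 3337/6371 = 0.52378 rad; initial bearing θ = 1.2392 rad.
sin φ₂ = sin φ₁ cos δ + cos φ₁ sin δ cos θ = (-0.3814)(0.8659) + (0.9244)(0.5002)(0.3256) = -0.1797, so φ₂ = -10.36°.
Δλ = atan2(sin θ sin δ cos φ₁, cos δ − sin φ₁ sin φ₂) = atan2(0.4372, 0.7974) = 28.734°.
λ₂ = 130.370° + 28.734° = 159.10°.

-10.36°, 159.10°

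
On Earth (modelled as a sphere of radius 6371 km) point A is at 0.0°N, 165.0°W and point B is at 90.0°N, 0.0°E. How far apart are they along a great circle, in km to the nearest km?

10008 km

Let φ₁ = 0.0000 rad, φ₂ = 1.5708 rad, and Δλ = 2.8798 rad.
cos c = sin φ₁ sin φ₂ + cos φ₁ cos φ₂ cos Δλ = (0.0000)(1.0000) + (1.0000)(0.0000)(-0.9659) = 0.00000,
so c = arccos(0.00000) = 1.57080 rad.
Distance = R·c = 6371 × 1.5708 ≈ 10008 km.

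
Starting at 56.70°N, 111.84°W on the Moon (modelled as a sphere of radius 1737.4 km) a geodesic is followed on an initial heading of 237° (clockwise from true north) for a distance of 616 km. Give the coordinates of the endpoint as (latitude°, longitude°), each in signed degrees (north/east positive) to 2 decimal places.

Angular distance δ = d/R = 616/1737.4 = 0.35455 rad; initial bearing θ = 4.1364 rad.
sin φ₂ = sin φ₁ cos δ + cos φ₁ sin δ cos θ = (0.8358)(0.9378) + (0.5490)(0.3472)(-0.5446) = 0.6800, so φ₂ = 42.84°.
Δλ = atan2(sin θ sin δ cos φ₁, cos δ − sin φ₁ sin φ₂) = atan2(-0.1599, 0.3694) = -23.398°.
λ₂ = -111.840° − 23.398° = -135.24°.

42.84°, -135.24°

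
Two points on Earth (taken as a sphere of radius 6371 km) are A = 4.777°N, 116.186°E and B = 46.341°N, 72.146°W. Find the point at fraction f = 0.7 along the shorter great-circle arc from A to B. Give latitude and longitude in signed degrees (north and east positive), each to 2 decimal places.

The central angle between A and B is δ = 2.2401 rad.
With f = 0.7, the slerp weights are sin((1−f)δ)/sin δ = 0.7939 and sin(fδ)/sin δ = 1.2751.
Weighted sum of the unit vectors: (0.7939)·(-0.4398,0.8942,0.0833) + (1.2751)·(0.2117,-0.6571,0.7235) = (-0.0792, -0.1280, 0.9886).
Converting back: φ = atan2(z, √(x²+y²)) = 81.34°, λ = atan2(y, x) = -121.75°.

81.34°, -121.75°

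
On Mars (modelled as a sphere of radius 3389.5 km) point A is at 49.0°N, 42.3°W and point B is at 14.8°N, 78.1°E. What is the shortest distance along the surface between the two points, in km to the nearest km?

5760 km

With latitudes φ₁ = 49.000°, φ₂ = 14.800° and longitude difference Δλ = 120.400°:
Haversine: a = sin²(Δφ/2) + cos φ₁ cos φ₂ sin²(Δλ/2) = 0.0865 + (0.6561)(0.9668)(0.7530) = 0.56409.
Central angle c = 2·arcsin(√a) = 1.69934 rad.
Distance = R·c = 3389.5 × 1.6993 ≈ 5760 km.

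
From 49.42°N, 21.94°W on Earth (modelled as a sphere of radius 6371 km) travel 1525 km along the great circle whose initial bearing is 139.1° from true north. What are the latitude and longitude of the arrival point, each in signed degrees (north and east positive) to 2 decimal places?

38.41°, -10.51°

Angular distance δ = d/R = 1525/6371 = 0.23937 rad; initial bearing θ = 2.4278 rad.
sin φ₂ = sin φ₁ cos δ + cos φ₁ sin δ cos θ = (0.7595)(0.9715) + (0.6505)(0.2371)(-0.7559) = 0.6213, so φ₂ = 38.41°.
Δλ = atan2(sin θ sin δ cos φ₁, cos δ − sin φ₁ sin φ₂) = atan2(0.1010, 0.4996) = 11.426°.
λ₂ = -21.940° + 11.426° = -10.51°.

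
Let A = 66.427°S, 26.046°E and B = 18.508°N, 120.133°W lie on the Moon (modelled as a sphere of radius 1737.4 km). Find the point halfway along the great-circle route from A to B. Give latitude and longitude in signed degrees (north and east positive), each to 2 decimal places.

-42.45°, -100.27°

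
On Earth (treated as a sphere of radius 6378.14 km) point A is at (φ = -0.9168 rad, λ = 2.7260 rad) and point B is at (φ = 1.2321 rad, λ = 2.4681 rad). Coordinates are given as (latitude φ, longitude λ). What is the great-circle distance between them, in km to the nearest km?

With latitudes φ₁ = -52.529°, φ₂ = 70.594° and longitude difference Δλ = -14.777°:
Haversine: a = sin²(Δφ/2) + cos φ₁ cos φ₂ sin²(Δλ/2) = 0.7732 + (0.6084)(0.3323)(0.0165) = 0.77656.
Central angle c = 2·arcsin(√a) = 2.15690 rad.
Distance = R·c = 6378.14 × 2.1569 ≈ 13757 km.

13757 km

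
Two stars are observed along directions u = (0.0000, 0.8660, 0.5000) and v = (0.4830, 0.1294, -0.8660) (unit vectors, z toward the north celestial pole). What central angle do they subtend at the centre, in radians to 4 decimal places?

1.8975 rad

u·v = -0.3209; |u| = 1.0000, |v| = 1.0000.
cos θ = (u·v)/(|u||v|) = -0.3209, so θ = 1.8975 rad.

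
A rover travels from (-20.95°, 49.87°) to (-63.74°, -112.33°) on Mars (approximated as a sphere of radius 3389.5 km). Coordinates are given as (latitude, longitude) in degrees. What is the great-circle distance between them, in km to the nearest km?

5571 km

Let φ₁ = -0.3656 rad, φ₂ = -1.1125 rad, and Δλ = -2.8309 rad.
cos c = sin φ₁ sin φ₂ + cos φ₁ cos φ₂ cos Δλ = (-0.3576)(-0.8968) + (0.9339)(0.4424)(-0.9521) = -0.07276,
so c = arccos(-0.07276) = 1.64363 rad.
Distance = R·c = 3389.5 × 1.6436 ≈ 5571 km.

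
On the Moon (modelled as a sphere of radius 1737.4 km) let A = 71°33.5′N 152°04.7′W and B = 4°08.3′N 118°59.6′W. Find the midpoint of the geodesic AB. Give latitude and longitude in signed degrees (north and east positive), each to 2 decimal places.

38.70°, -126.78°

The central angle between A and B is δ = 1.2315 rad.
With f = 0.5, the slerp weights are sin((1−f)δ)/sin δ = 0.6125 and sin(fδ)/sin δ = 0.6125.
Weighted sum of the unit vectors: (0.6125)·(-0.2795,-0.1481,0.9486) + (0.6125)·(-0.4834,-0.8724,0.0722) = (-0.4673, -0.6251, 0.6252).
Converting back: φ = atan2(z, √(x²+y²)) = 38.70°, λ = atan2(y, x) = -126.78°.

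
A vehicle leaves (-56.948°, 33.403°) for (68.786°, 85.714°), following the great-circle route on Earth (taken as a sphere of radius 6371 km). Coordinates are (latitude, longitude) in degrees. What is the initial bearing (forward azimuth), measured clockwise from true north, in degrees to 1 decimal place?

22.4°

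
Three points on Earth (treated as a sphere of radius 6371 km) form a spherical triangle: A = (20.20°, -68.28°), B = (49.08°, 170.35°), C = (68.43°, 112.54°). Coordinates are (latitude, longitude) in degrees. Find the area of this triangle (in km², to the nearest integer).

24946246 km²

Side lengths (central angles): a = 0.5899, b = 1.5947, c = 1.6299 rad; semiperimeter s = 1.9072.
By l'Huilier's theorem, tan(E/4) = √[tan(s/2) tan((s−a)/2) tan((s−b)/2) tan((s−c)/2)], giving spherical excess E = 0.6146 rad.
Area = E·R² = 0.6146 × (6371)² ≈ 24946246 km².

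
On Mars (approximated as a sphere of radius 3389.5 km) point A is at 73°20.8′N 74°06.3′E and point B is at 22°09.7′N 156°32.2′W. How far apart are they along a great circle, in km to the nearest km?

Let φ₁ = 1.2801 rad, φ₂ = 0.3868 rad, and Δλ = 2.2577 rad.
cos c = sin φ₁ sin φ₂ + cos φ₁ cos φ₂ cos Δλ = (0.9581)(0.3772) + (0.2866)(0.9261)(-0.6342) = 0.19309,
so c = arccos(0.19309) = 1.37649 rad.
Distance = R·c = 3389.5 × 1.3765 ≈ 4666 km.

4666 km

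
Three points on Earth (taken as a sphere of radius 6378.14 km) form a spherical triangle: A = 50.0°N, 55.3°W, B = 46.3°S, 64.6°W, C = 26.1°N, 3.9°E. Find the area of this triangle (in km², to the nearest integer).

Side lengths (central angles): a = 1.6616, b = 0.8859, c = 1.6866 rad; semiperimeter s = 2.1171.
By l'Huilier's theorem, tan(E/4) = √[tan(s/2) tan((s−a)/2) tan((s−b)/2) tan((s−c)/2)], giving spherical excess E = 0.9890 rad.
Area = E·R² = 0.9890 × (6378.14)² ≈ 40235073 km².

40235073 km²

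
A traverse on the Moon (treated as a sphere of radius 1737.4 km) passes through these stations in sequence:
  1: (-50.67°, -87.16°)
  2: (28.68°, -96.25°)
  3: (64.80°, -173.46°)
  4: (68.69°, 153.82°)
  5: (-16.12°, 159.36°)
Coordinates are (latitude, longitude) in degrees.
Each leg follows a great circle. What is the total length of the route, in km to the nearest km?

7182 km

Leg 1→2: central angle 1.3920 rad, distance 2418.5 km.
Leg 2→3: central angle 1.0275 rad, distance 1785.2 km.
Leg 3→4: central angle 0.2323 rad, distance 403.6 km.
Leg 4→5: central angle 1.4819 rad, distance 2574.6 km.
Total: 2418.5 + 1785.2 + 403.6 + 2574.6 ≈ 7182 km.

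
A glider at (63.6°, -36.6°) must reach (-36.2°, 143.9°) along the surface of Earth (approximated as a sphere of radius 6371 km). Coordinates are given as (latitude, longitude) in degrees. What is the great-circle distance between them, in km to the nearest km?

16968 km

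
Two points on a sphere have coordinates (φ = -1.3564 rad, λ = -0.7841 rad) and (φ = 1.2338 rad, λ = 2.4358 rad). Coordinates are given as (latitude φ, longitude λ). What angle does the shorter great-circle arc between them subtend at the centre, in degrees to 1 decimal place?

In radians: φ₁ = -1.3564, φ₂ = 1.2338, Δλ = -175.513° = -3.0633 rad.
cos c = sin φ₁ sin φ₂ + cos φ₁ cos φ₂ cos Δλ = (-0.9771)(0.9438) + (0.2128)(0.3307)(-0.9969) = -0.99228,
so c = arccos(-0.99228) = 3.01724 rad.
So the angular separation is 172.9°.

172.9°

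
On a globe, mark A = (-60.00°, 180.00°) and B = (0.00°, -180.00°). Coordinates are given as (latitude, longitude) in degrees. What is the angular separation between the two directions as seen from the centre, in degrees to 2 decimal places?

60.00°

In radians: φ₁ = -1.0472, φ₂ = 0.0000, Δλ = 0.000° = 0.0000 rad.
Haversine: a = sin²(Δφ/2) + cos φ₁ cos φ₂ sin²(Δλ/2) = 0.2500 + (0.5000)(1.0000)(0.0000) = 0.25000.
Central angle c = 2·arcsin(√a) = 1.04720 rad.
So the angular separation is 60.00°.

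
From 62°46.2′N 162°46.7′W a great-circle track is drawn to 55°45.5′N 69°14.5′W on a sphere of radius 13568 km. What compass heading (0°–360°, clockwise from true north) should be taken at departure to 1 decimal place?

53.9°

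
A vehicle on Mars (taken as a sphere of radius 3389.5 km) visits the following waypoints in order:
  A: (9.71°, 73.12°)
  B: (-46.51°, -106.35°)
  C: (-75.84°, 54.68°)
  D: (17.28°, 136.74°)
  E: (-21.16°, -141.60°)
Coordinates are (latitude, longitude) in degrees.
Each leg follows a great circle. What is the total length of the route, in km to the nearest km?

Leg A→B: central angle 2.4993 rad, distance 8471.3 km.
Leg B→C: central angle 0.9953 rad, distance 3373.6 km.
Leg C→D: central angle 1.8294 rad, distance 6200.8 km.
Leg D→E: central angle 1.5489 rad, distance 5249.8 km.
Total: 8471.3 + 3373.6 + 6200.8 + 5249.8 ≈ 23296 km.

23296 km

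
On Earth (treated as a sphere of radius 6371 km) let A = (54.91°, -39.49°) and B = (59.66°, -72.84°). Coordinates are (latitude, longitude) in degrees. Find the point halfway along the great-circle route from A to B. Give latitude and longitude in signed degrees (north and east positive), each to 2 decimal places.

58.39°, -55.06°

The central angle between A and B is δ = 0.3215 rad.
With f = 0.5, the slerp weights are sin((1−f)δ)/sin δ = 0.5065 and sin(fδ)/sin δ = 0.5065.
Weighted sum of the unit vectors: (0.5065)·(0.4436,-0.3656,0.8183) + (0.5065)·(0.1490,-0.4826,0.8630) = (0.3002, -0.4297, 0.8516).
Converting back: φ = atan2(z, √(x²+y²)) = 58.39°, λ = atan2(y, x) = -55.06°.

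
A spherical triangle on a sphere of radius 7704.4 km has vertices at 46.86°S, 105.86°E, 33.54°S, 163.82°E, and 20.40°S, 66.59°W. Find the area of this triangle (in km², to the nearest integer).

Side lengths (central angles): a = 1.8810, b = 1.9617, c = 0.7876 rad; semiperimeter s = 2.3152.
By l'Huilier's theorem, tan(E/4) = √[tan(s/2) tan((s−a)/2) tan((s−b)/2) tan((s−c)/2)], giving spherical excess E = 1.1413 rad.
Area = E·R² = 1.1413 × (7704.4)² ≈ 67743168 km².

67743168 km²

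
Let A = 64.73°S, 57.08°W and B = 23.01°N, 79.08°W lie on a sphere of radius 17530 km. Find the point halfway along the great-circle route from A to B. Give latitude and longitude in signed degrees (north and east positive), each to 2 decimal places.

-21.17°, -72.15°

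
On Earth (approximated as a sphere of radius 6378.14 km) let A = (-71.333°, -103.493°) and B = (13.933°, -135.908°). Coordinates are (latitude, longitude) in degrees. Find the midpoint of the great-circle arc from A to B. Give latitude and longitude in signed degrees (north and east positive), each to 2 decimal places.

-29.43°, -128.04°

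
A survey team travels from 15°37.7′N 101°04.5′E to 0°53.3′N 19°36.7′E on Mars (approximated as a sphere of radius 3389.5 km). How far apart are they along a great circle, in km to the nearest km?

In radians: φ₁ = 0.2728, φ₂ = 0.0155, Δλ = -81.463° = -1.4218 rad.
cos c = sin φ₁ sin φ₂ + cos φ₁ cos φ₂ cos Δλ = (0.2694)(0.0155) + (0.9630)(0.9999)(0.1484) = 0.14711,
so c = arccos(0.14711) = 1.42315 rad.
Distance = R·c = 3389.5 × 1.4231 ≈ 4824 km.

4824 km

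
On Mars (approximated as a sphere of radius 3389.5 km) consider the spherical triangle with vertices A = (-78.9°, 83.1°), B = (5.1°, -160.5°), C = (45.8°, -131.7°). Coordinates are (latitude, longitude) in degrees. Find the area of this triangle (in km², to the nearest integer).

6884997 km²

Side lengths (central angles): a = 0.8336, b = 2.5213, c = 1.7442 rad; semiperimeter s = 2.5495.
By l'Huilier's theorem, tan(E/4) = √[tan(s/2) tan((s−a)/2) tan((s−b)/2) tan((s−c)/2)], giving spherical excess E = 0.5993 rad.
Area = E·R² = 0.5993 × (3389.5)² ≈ 6884997 km².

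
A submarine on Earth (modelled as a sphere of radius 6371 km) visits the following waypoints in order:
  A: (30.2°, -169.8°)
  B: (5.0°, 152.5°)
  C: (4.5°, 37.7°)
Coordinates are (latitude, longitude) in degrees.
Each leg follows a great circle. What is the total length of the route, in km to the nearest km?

Leg A→B: central angle 0.7597 rad, distance 4839.8 km.
Leg B→C: central angle 1.9930 rad, distance 12697.1 km.
Total: 4839.8 + 12697.1 ≈ 17537 km.

17537 km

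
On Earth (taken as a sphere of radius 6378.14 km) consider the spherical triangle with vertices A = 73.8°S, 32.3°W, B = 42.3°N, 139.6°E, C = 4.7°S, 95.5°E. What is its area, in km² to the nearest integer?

Side lengths (central angles): a = 1.0767, b = 1.6627, c = 2.5879 rad; semiperimeter s = 2.6636.
By l'Huilier's theorem, tan(E/4) = √[tan(s/2) tan((s−a)/2) tan((s−b)/2) tan((s−c)/2)], giving spherical excess E = 1.1438 rad.
Area = E·R² = 1.1438 × (6378.14)² ≈ 46532064 km².

46532064 km²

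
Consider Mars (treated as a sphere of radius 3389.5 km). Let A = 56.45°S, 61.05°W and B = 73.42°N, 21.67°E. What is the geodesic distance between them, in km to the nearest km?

8350 km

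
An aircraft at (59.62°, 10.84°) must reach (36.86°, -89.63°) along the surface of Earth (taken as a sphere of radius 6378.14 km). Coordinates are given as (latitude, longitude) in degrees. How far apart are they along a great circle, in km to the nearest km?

7085 km

Let φ₁ = 1.0406 rad, φ₂ = 0.6433 rad, and Δλ = -1.7535 rad.
cos c = sin φ₁ sin φ₂ + cos φ₁ cos φ₂ cos Δλ = (0.8627)(0.5999) + (0.5057)(0.8001)(-0.1817) = 0.44396,
so c = arccos(0.44396) = 1.11078 rad.
Distance = R·c = 6378.14 × 1.1108 ≈ 7085 km.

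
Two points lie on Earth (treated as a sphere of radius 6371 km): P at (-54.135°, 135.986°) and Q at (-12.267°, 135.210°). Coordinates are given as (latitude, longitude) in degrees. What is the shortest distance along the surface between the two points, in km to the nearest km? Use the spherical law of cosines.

4656 km

With latitudes φ₁ = -54.135°, φ₂ = -12.267° and longitude difference Δλ = -0.776°:
cos c = sin φ₁ sin φ₂ + cos φ₁ cos φ₂ cos Δλ = (-0.8104)(-0.2125) + (0.5859)(0.9772)(0.9999) = 0.74463,
so c = arccos(0.74463) = 0.73081 rad.
Distance = R·c = 6371 × 0.7308 ≈ 4656 km.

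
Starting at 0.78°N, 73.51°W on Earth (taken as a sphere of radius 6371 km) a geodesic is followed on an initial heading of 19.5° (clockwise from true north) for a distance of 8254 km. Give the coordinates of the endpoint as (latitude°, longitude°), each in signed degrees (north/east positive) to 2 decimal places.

Angular distance δ = d/R = 8254/6371 = 1.29556 rad; initial bearing θ = 0.3403 rad.
sin φ₂ = sin φ₁ cos δ + cos φ₁ sin δ cos θ = (0.0136)(0.2718) + (0.9999)(0.9624)(0.9426) = 0.9108, so φ₂ = 65.61°.
Δλ = atan2(sin θ sin δ cos φ₁, cos δ − sin φ₁ sin φ₂) = atan2(0.3212, 0.2594) = 51.079°.
λ₂ = -73.510° + 51.079° = -22.43°.

65.61°, -22.43°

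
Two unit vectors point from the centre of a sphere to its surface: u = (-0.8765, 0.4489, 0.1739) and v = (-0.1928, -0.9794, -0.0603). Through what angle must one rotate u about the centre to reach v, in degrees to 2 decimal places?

u·v = -0.2811; |u| = 1.0000, |v| = 1.0000.
cos θ = (u·v)/(|u||v|) = -0.2811, so θ = 106.33°.

106.33°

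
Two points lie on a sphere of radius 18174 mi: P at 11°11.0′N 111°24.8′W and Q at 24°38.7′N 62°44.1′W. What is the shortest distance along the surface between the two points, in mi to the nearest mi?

Let φ₁ = 0.1952 rad, φ₂ = 0.4301 rad, and Δλ = 0.8496 rad.
Haversine: a = sin²(Δφ/2) + cos φ₁ cos φ₂ sin²(Δλ/2) = 0.0137 + (0.9810)(0.9089)(0.1699) = 0.16519.
Central angle c = 2·arcsin(√a) = 0.83710 rad.
Distance = R·c = 18174 × 0.8371 ≈ 15213 mi.

15213 mi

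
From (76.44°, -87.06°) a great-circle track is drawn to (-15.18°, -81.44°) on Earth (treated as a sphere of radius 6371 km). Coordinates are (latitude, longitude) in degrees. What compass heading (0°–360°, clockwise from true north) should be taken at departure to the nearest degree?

Δλ = 5.620° = 0.0981 rad.
y = sin Δλ · cos φ₂ = (0.0979)(0.9651) = 0.0945
x = cos φ₁ sin φ₂ − sin φ₁ cos φ₂ cos Δλ = (0.2345)(-0.2619) − (0.9721)(0.9651)(0.9952) = -0.9951
θ = atan2(y, x) = 174.57°, so the bearing is 175°.

175°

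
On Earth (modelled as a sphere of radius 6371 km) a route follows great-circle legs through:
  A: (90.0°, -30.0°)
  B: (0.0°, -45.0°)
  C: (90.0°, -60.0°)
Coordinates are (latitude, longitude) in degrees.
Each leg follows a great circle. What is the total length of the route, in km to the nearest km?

Leg A→B: central angle 1.5708 rad, distance 10007.5 km.
Leg B→C: central angle 1.5708 rad, distance 10007.5 km.
Total: 10007.5 + 10007.5 ≈ 20015 km.

20015 km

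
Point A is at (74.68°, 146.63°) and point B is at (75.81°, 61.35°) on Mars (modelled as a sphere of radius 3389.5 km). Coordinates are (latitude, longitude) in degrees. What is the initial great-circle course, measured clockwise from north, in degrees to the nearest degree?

314°

Δλ = -85.280° = -1.4884 rad.
y = sin Δλ · cos φ₂ = (-0.9966)(0.2451) = -0.2443
x = cos φ₁ sin φ₂ − sin φ₁ cos φ₂ cos Δλ = (0.2642)(0.9695) − (0.9645)(0.2451)(0.0823) = 0.2367
θ = atan2(y, x) = -45.91°; adding 360° gives 314°.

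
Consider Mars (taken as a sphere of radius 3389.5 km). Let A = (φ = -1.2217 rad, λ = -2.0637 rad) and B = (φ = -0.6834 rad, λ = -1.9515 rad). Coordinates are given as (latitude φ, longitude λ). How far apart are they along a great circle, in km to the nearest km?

With latitudes φ₁ = -69.998°, φ₂ = -39.156° and longitude difference Δλ = 6.429°:
cos c = sin φ₁ sin φ₂ + cos φ₁ cos φ₂ cos Δλ = (-0.9397)(-0.6314) + (0.3420)(0.7754)(0.9937) = 0.85691,
so c = arccos(0.85691) = 0.54154 rad.
Distance = R·c = 3389.5 × 0.5415 ≈ 1836 km.

1836 km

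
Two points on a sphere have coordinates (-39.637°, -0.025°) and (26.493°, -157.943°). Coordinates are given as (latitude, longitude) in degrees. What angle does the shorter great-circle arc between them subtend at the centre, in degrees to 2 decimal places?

157.41°

Let φ₁ = -0.6918 rad, φ₂ = 0.4624 rad, and Δλ = -2.7562 rad.
cos c = sin φ₁ sin φ₂ + cos φ₁ cos φ₂ cos Δλ = (-0.6379)(0.4461) + (0.7701)(0.8950)(-0.9266) = -0.92324,
so c = arccos(-0.92324) = 2.74724 rad.
So the angular separation is 157.41°.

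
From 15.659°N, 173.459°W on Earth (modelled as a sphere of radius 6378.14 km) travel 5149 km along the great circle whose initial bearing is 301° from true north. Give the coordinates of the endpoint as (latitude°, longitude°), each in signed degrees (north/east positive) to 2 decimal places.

33.02°, 138.94°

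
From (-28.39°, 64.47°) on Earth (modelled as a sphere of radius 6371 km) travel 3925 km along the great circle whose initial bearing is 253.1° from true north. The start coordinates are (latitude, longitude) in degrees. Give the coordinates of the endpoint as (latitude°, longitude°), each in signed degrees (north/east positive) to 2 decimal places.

-32.40°, 23.56°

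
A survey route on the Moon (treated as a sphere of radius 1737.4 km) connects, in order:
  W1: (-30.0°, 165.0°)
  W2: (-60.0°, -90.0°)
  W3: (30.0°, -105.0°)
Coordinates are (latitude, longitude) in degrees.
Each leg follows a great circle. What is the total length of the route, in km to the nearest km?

4916 km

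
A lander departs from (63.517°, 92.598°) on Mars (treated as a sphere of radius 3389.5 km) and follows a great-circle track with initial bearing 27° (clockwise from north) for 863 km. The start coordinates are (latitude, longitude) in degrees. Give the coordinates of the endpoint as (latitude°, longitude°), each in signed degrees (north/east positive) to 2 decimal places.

Angular distance δ = d/R = 863/3389.5 = 0.25461 rad; initial bearing θ = 0.4712 rad.
sin φ₂ = sin φ₁ cos δ + cos φ₁ sin δ cos θ = (0.8951)(0.9678) + (0.4459)(0.2519)(0.8910) = 0.9663, so φ₂ = 75.08°.
Δλ = atan2(sin θ sin δ cos φ₁, cos δ − sin φ₁ sin φ₂) = atan2(0.0510, 0.1029) = 26.366°.
λ₂ = 92.598° + 26.366° = 118.96°.

75.08°, 118.96°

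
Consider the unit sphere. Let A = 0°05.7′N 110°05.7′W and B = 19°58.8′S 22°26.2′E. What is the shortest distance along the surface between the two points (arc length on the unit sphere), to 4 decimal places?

2.2599

In radians: φ₁ = 0.0017, φ₂ = -0.3487, Δλ = 132.532° = 2.3131 rad.
cos c = sin φ₁ sin φ₂ + cos φ₁ cos φ₂ cos Δλ = (0.0017)(-0.3417) + (1.0000)(0.9398)(-0.6760) = -0.63588,
so c = arccos(-0.63588) = 2.25994 rad.
On the unit sphere the arc length equals the central angle: 2.2599.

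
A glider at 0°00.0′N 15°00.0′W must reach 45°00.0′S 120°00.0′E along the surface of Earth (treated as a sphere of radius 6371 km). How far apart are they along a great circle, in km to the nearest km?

13343 km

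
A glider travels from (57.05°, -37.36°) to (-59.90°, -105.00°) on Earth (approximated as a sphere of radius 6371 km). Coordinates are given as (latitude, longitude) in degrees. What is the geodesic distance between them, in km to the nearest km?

In radians: φ₁ = 0.9957, φ₂ = -1.0455, Δλ = -67.640° = -1.1805 rad.
Haversine: a = sin²(Δφ/2) + cos φ₁ cos φ₂ sin²(Δλ/2) = 0.7266 + (0.5439)(0.5015)(0.3098) = 0.81111.
Central angle c = 2·arcsin(√a) = 2.24237 rad.
Distance = R·c = 6371 × 2.2424 ≈ 14286 km.

14286 km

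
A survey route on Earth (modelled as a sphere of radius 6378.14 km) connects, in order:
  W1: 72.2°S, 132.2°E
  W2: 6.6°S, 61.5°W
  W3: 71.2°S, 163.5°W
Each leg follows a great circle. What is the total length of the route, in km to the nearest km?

20959 km

Leg W1→W2: central angle 1.7575 rad, distance 11209.4 km.
Leg W2→W3: central angle 1.5285 rad, distance 9749.2 km.
Total: 11209.4 + 9749.2 ≈ 20959 km.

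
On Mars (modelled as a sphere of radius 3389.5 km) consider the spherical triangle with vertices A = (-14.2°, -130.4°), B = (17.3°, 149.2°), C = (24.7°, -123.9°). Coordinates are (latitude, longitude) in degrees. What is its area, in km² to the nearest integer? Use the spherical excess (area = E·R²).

6862350 km²

Side lengths (central angles): a = 1.3988, b = 0.6879, c = 1.4893 rad; semiperimeter s = 1.7880.
By l'Huilier's theorem, tan(E/4) = √[tan(s/2) tan((s−a)/2) tan((s−b)/2) tan((s−c)/2)], giving spherical excess E = 0.5973 rad.
Area = E·R² = 0.5973 × (3389.5)² ≈ 6862350 km².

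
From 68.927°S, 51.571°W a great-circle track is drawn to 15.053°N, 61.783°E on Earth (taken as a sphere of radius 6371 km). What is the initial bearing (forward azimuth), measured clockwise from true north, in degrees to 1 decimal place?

With φ₁ = -1.2030, φ₂ = 0.2627, Δλ = 1.9784 rad, the forward-azimuth formula gives
θ = atan2( sin Δλ cos φ₂ , cos φ₁ sin φ₂ − sin φ₁ cos φ₂ cos Δλ ) = atan2(0.8866, -0.2638) = 106.57°.
So the initial bearing is 106.6°.

106.6°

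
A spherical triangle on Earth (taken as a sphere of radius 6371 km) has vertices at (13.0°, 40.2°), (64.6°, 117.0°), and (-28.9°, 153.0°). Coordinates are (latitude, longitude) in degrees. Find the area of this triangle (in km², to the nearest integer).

70444097 km²

Side lengths (central angles): a = 1.7040, b = 2.0256, c = 1.2675 rad; semiperimeter s = 2.4985.
By l'Huilier's theorem, tan(E/4) = √[tan(s/2) tan((s−a)/2) tan((s−b)/2) tan((s−c)/2)], giving spherical excess E = 1.7355 rad.
Area = E·R² = 1.7355 × (6371)² ≈ 70444097 km².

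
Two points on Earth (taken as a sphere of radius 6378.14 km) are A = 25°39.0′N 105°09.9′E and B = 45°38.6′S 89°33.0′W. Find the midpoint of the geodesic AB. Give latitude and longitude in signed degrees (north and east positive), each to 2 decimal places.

Central angle δ = 2.7365 rad. Interpolating on the sphere with fraction f = 0.5:
P = [sin((1−f)δ)·A + sin(fδ)·B] / sin δ = 2.4855·A + 2.4855·B in Cartesian coordinates,
giving P = (-0.5725, 0.4249, -0.7012), i.e. latitude -44.53°, longitude 143.42°.

-44.53°, 143.42°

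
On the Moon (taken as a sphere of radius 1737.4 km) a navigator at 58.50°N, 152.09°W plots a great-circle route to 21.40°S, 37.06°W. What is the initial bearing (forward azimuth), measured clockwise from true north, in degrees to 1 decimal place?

80.2°

Δλ = 115.030° = 2.0077 rad.
y = sin Δλ · cos φ₂ = (0.9061)(0.9311) = 0.8436
x = cos φ₁ sin φ₂ − sin φ₁ cos φ₂ cos Δλ = (0.5225)(-0.3649) − (0.8526)(0.9311)(-0.4231) = 0.1452
θ = atan2(y, x) = 80.23°, so the bearing is 80.2°.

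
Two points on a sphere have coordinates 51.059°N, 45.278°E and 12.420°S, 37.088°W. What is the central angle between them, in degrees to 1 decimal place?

94.9°

With latitudes φ₁ = 51.059°, φ₂ = -12.420° and longitude difference Δλ = -82.366°:
cos c = sin φ₁ sin φ₂ + cos φ₁ cos φ₂ cos Δλ = (0.7778)(-0.2151) + (0.6285)(0.9766)(0.1328) = -0.08574,
so c = arccos(-0.08574) = 1.65665 rad.
So the angular separation is 94.9°.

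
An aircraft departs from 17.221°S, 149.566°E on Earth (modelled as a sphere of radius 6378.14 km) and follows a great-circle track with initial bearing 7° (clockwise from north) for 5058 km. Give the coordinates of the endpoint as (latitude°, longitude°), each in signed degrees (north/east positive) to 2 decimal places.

27.89°, 155.20°

Angular distance δ = d/R = 5058/6378.14 = 0.79302 rad; initial bearing θ = 0.1222 rad.
sin φ₂ = sin φ₁ cos δ + cos φ₁ sin δ cos θ = (-0.2961)(0.7017) + (0.9552)(0.7125)(0.9925) = 0.4677, so φ₂ = 27.89°.
Δλ = atan2(sin θ sin δ cos φ₁, cos δ − sin φ₁ sin φ₂) = atan2(0.0829, 0.8402) = 5.638°.
λ₂ = 149.566° + 5.638° = 155.20°.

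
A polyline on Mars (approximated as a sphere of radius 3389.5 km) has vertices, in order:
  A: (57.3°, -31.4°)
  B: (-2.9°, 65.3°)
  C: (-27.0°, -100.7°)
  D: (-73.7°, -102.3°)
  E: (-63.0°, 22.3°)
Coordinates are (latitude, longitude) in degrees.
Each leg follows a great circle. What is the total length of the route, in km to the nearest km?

Leg A→B: central angle 1.6765 rad, distance 5682.6 km.
Leg B→C: central angle 2.5689 rad, distance 8707.4 km.
Leg C→D: central angle 0.8152 rad, distance 2763.1 km.
Leg D→E: central angle 0.6716 rad, distance 2276.3 km.
Total: 5682.6 + 8707.4 + 2763.1 + 2276.3 ≈ 19429 km.

19429 km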